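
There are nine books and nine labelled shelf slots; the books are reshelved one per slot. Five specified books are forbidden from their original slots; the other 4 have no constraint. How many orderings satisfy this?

205056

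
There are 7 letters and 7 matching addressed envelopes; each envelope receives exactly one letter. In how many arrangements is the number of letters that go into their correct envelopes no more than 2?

# with exactly i fixed is C(7,i)·!(7-i); sum over i=0..2:
  i=0: C(7,0)·!7 = 1·1854 = 1854
  i=1: C(7,1)·!6 = 7·265 = 1855
  i=2: C(7,2)·!5 = 21·44 = 924
Total = 4633.

4633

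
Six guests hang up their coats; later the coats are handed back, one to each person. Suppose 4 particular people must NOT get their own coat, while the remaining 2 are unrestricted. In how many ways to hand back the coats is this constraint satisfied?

362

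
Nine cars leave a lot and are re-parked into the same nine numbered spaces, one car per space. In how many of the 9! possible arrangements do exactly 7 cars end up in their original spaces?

36

Choose which 7 of the 9 are fixed: C(9,7) = 36.
The remaining 2 must be deranged: !2 = 1.
Total: 36 × 1 = 36.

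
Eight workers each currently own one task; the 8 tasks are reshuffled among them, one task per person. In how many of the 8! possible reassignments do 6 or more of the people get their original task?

29

Sum C(8,i)·!(8-i) for i = 6..8:
  i=6: C(8,6)·!2 = 28·1 = 28
  i=7: C(8,7)·!1 = 8·0 = 0
  i=8: C(8,8)·!0 = 1·1 = 1
Total = 29.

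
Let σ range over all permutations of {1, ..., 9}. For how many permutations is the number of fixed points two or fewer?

333737

Sum C(9,i)·!(9-i) for i = 0..2:
  i=0: C(9,0)·!9 = 1·133496 = 133496
  i=1: C(9,1)·!8 = 9·14833 = 133497
  i=2: C(9,2)·!7 = 36·1854 = 66744
Total = 333737.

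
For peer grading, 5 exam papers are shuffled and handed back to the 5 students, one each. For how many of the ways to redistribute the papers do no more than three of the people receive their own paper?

119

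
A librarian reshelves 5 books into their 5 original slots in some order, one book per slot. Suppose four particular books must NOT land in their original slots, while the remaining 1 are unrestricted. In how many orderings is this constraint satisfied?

Inclusion-exclusion on the 4 forbidden self-matches:
Σ_{j=0}^{4} (-1)^j C(4,j)(5-j)!
= C(4,0)·5! - C(4,1)·4! + C(4,2)·3! - C(4,3)·2! + C(4,4)·1!
= 120 - 96 + 36 - 8 + 1
= 53

53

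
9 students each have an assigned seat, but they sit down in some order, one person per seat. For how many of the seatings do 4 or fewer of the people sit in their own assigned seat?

361541

Sum C(9,i)·!(9-i) for i = 0..4:
  i=0: C(9,0)·!9 = 1·133496 = 133496
  i=1: C(9,1)·!8 = 9·14833 = 133497
  i=2: C(9,2)·!7 = 36·1854 = 66744
  i=3: C(9,3)·!6 = 84·265 = 22260
  i=4: C(9,4)·!5 = 126·44 = 5544
Total = 361541.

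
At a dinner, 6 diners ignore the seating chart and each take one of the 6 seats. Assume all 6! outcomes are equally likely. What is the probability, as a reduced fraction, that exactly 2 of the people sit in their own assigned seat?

Favorable outcomes: C(6,2)·!4 = 15·9 = 135.
Total outcomes: 6! = 720.
Probability = 135/720 = 3/16.

3/16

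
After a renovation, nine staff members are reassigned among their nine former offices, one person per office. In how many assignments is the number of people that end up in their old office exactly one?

133497

Pick the single fixed position: C(9,1) = 9 ways.
The remaining 8 must be deranged: !8 = 14833.
Total: 9 × 14833 = 133497.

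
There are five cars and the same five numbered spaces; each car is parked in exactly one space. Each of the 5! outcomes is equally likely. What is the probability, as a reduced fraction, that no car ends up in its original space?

Favorable outcomes: !5 = 44.
Total outcomes: 5! = 120.
Probability = 44/120 = 11/30.

11/30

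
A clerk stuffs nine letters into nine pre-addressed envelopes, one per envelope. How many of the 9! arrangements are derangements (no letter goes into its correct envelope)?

The number of derangements of 9 is !9 = Σ_{k=0}^{9} (-1)^k·9!/k!
= 9! - 9!/1! + 9!/2! - 9!/3! + 9!/4! - 9!/5! + 9!/6! - 9!/7! + 9!/8! - 9!/9!
= 362880 - 362880 + 181440 - 60480 + 15120 - 3024 + 504 - 72 + 9 - 1
= 133496

133496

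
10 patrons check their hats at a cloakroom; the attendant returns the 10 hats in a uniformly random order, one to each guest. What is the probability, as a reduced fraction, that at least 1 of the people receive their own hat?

28319/44800

Favorable outcomes: Σ_{i≥1} C(10,i)·!(10-i) = 10·133496 + 45·14833 + 120·1854 + 210·265 + 252·44 + 210·9 + 120·2 + 45·1 + 10·0 + 1·1 = 2293839.
Total outcomes: 10! = 3628800.
Probability = 2293839/3628800 = 28319/44800.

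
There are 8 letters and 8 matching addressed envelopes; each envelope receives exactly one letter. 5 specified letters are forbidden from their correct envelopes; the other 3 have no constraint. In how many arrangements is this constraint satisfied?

Let A_j be the event that the j-th constrained one is fixed. By inclusion-exclusion over the 5 events:
Σ_{j=0}^{5} (-1)^j C(5,j)(8-j)!
= C(5,0)·8! - C(5,1)·7! + C(5,2)·6! - C(5,3)·5! + C(5,4)·4! - C(5,5)·3!
= 40320 - 25200 + 7200 - 1200 + 120 - 6
= 21234

21234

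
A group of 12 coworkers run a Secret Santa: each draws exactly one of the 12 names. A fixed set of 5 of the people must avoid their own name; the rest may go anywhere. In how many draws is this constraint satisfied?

Let A_j be the event that the j-th constrained one is fixed. By inclusion-exclusion over the 5 events:
Σ_{j=0}^{5} (-1)^j C(5,j)(12-j)!
= C(5,0)·12! - C(5,1)·11! + C(5,2)·10! - C(5,3)·9! + C(5,4)·8! - C(5,5)·7!
= 479001600 - 199584000 + 36288000 - 3628800 + 201600 - 5040
= 312273360

312273360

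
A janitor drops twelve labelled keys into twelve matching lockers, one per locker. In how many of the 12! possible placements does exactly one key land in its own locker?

Choose which one of the 12 is fixed: C(12,1) = 12.
The other 11 form a derangement: !11 = 14684570.
Total: 12 × 14684570 = 176214840.

176214840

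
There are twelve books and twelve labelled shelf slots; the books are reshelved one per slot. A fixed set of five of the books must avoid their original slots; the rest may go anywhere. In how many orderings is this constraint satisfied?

312273360

Inclusion-exclusion on the 5 forbidden self-matches:
Σ_{j=0}^{5} (-1)^j C(5,j)(12-j)!
= C(5,0)·12! - C(5,1)·11! + C(5,2)·10! - C(5,3)·9! + C(5,4)·8! - C(5,5)·7!
= 479001600 - 199584000 + 36288000 - 3628800 + 201600 - 5040
= 312273360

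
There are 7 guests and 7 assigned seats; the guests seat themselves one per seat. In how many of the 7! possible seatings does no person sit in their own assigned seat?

1854

!7 is the nearest integer to 7!/e.
7! = 5040, and 5040/e ≈ 1854.11, so !7 = 1854.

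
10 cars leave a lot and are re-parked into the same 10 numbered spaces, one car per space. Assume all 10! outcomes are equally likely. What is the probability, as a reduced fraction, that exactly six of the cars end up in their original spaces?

Favorable outcomes: C(10,6)·!4 = 210·9 = 1890.
Total outcomes: 10! = 3628800.
Probability = 1890/3628800 = 1/1920.

1/1920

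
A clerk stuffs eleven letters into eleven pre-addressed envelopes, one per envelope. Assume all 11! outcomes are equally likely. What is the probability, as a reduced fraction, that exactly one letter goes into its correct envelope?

16481/44800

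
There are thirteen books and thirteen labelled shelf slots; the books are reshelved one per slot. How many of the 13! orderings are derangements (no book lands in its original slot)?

The subfactorial !13 = [13!/e] (nearest integer).
13! = 6227020800, and 6227020800/e ≈ 2290792932.07, so !13 = 2290792932.

2290792932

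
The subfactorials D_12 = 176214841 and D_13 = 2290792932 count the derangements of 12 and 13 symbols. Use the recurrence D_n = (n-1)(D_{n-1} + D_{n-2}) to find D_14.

D_14 = (14-1)·(D_13 + D_12) = 13·(2290792932 + 176214841) = 13·2467007773 = 32071101049.

32071101049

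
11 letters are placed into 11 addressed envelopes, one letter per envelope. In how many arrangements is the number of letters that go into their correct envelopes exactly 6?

20328

Choose which 6 of the 11 are fixed: C(11,6) = 462.
The remaining 5 must be deranged: !5 = 44.
Total: 462 × 44 = 20328.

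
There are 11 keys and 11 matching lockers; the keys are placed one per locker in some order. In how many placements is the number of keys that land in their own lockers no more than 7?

# with exactly i fixed is C(11,i)·!(11-i); sum over i=0..7:
  i=0: C(11,0)·!11 = 1·14684570 = 14684570
  i=1: C(11,1)·!10 = 11·1334961 = 14684571
  i=2: C(11,2)·!9 = 55·133496 = 7342280
  i=3: C(11,3)·!8 = 165·14833 = 2447445
  i=4: C(11,4)·!7 = 330·1854 = 611820
  i=5: C(11,5)·!6 = 462·265 = 122430
  i=6: C(11,6)·!5 = 462·44 = 20328
  i=7: C(11,7)·!4 = 330·9 = 2970
Total = 39916414.

39916414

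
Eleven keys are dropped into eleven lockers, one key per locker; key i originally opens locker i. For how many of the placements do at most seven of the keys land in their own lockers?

39916414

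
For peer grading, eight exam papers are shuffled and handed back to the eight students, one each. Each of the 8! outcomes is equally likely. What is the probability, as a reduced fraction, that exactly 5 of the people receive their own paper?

1/360

Favorable outcomes: C(8,5)·!3 = 56·2 = 112.
Total outcomes: 8! = 40320.
Probability = 112/40320 = 1/360.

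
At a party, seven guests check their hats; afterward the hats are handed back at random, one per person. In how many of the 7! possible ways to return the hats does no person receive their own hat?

The subfactorial !7 = [7!/e] (nearest integer).
7! = 5040, and 5040/e ≈ 1854.11, so !7 = 1854.

1854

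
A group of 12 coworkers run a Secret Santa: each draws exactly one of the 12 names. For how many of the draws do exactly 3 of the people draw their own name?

29369120

Pick the 3 fixed positions: C(12,3) = 220 ways.
The other 9 form a derangement: !9 = 133496.
Total: 220 × 133496 = 29369120.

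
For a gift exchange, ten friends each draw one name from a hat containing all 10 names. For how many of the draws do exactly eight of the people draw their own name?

45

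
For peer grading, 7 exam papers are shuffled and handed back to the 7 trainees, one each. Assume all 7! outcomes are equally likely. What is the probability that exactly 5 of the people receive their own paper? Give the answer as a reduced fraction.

1/240

Favorable outcomes: C(7,5)·!2 = 21·1 = 21.
Total outcomes: 7! = 5040.
Probability = 21/5040 = 1/240.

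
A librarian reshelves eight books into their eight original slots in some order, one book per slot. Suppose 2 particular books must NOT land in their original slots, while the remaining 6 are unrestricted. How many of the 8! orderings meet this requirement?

30960

Inclusion-exclusion on the 2 forbidden self-matches:
Σ_{j=0}^{2} (-1)^j C(2,j)(8-j)!
= C(2,0)·8! - C(2,1)·7! + C(2,2)·6!
= 40320 - 10080 + 720
= 30960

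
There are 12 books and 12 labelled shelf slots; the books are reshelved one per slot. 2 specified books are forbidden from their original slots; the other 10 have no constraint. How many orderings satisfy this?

402796800

Inclusion-exclusion on the 2 forbidden self-matches:
Σ_{j=0}^{2} (-1)^j C(2,j)(12-j)!
= C(2,0)·12! - C(2,1)·11! + C(2,2)·10!
= 479001600 - 79833600 + 3628800
= 402796800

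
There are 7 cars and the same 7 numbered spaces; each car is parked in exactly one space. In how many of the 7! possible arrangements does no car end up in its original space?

Use !n = n·!(n-1) + (-1)^n.
!7 = 7·265 - 1 = 1854

1854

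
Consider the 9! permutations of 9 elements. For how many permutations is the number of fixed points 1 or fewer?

# with exactly i fixed is C(9,i)·!(9-i); sum over i=0..1:
  i=0: C(9,0)·!9 = 1·133496 = 133496
  i=1: C(9,1)·!8 = 9·14833 = 133497
Total = 266993.

266993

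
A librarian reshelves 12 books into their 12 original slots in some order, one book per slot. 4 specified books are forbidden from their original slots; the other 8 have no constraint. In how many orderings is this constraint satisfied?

339696000

Let A_j be the event that the j-th constrained one is fixed. By inclusion-exclusion over the 4 events:
Σ_{j=0}^{4} (-1)^j C(4,j)(12-j)!
= C(4,0)·12! - C(4,1)·11! + C(4,2)·10! - C(4,3)·9! + C(4,4)·8!
= 479001600 - 159667200 + 21772800 - 1451520 + 40320
= 339696000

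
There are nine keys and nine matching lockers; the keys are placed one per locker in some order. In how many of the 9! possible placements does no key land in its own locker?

133496

By inclusion-exclusion, !9 = Σ (-1)^k · 9!/k! for k=0..9
= 9! - 9!/1! + 9!/2! - 9!/3! + 9!/4! - 9!/5! + 9!/6! - 9!/7! + 9!/8! - 9!/9!
= 362880 - 362880 + 181440 - 60480 + 15120 - 3024 + 504 - 72 + 9 - 1
= 133496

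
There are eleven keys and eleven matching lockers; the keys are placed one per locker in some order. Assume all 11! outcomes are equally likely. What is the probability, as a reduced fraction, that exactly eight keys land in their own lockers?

Favorable outcomes: C(11,8)·!3 = 165·2 = 330.
Total outcomes: 11! = 39916800.
Probability = 330/39916800 = 1/120960.

1/120960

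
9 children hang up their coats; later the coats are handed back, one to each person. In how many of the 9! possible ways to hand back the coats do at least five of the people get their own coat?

Sum C(9,i)·!(9-i) for i = 5..9:
  i=5: C(9,5)·!4 = 126·9 = 1134
  i=6: C(9,6)·!3 = 84·2 = 168
  i=7: C(9,7)·!2 = 36·1 = 36
  i=8: C(9,8)·!1 = 9·0 = 0
  i=9: C(9,9)·!0 = 1·1 = 1
Total = 1339.

1339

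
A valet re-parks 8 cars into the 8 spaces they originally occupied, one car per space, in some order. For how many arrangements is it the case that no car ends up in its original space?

By inclusion-exclusion, !8 = Σ (-1)^k · 8!/k! for k=0..8
= 8! - 8!/1! + 8!/2! - 8!/3! + 8!/4! - 8!/5! + 8!/6! - 8!/7! + 8!/8!
= 40320 - 40320 + 20160 - 6720 + 1680 - 336 + 56 - 8 + 1
= 14833

14833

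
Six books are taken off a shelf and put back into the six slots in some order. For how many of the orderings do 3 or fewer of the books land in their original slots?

704

Sum C(6,i)·!(6-i) for i = 0..3:
  i=0: C(6,0)·!6 = 1·265 = 265
  i=1: C(6,1)·!5 = 6·44 = 264
  i=2: C(6,2)·!4 = 15·9 = 135
  i=3: C(6,3)·!3 = 20·2 = 40
Total = 704.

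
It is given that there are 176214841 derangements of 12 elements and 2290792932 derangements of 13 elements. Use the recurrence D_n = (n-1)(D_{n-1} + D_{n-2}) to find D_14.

32071101049

D_14 = (14-1)·(D_13 + D_12) = 13·(2290792932 + 176214841) = 13·2467007773 = 32071101049.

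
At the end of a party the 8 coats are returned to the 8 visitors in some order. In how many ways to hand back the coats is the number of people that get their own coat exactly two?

Choose which 2 of the 8 are fixed: C(8,2) = 28.
The remaining 6 must be deranged: !6 = 265.
Total: 28 × 265 = 7420.

7420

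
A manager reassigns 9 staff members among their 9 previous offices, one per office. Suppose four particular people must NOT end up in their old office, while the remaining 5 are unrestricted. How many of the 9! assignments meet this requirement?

229080

Inclusion-exclusion on the 4 forbidden self-matches:
Σ_{j=0}^{4} (-1)^j C(4,j)(9-j)!
= C(4,0)·9! - C(4,1)·8! + C(4,2)·7! - C(4,3)·6! + C(4,4)·5!
= 362880 - 161280 + 30240 - 2880 + 120
= 229080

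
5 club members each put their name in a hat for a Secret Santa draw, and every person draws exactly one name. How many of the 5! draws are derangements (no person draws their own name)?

44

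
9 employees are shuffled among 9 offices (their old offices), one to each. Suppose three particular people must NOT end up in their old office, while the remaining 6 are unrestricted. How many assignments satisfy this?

256320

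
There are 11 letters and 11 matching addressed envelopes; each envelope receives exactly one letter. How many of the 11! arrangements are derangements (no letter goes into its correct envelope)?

14684570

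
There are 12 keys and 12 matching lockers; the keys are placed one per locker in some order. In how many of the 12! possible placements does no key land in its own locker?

176214841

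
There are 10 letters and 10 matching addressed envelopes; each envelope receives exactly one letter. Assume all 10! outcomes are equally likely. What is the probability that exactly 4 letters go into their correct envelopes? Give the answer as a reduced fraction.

Favorable outcomes: C(10,4)·!6 = 210·265 = 55650.
Total outcomes: 10! = 3628800.
Probability = 55650/3628800 = 53/3456.

53/3456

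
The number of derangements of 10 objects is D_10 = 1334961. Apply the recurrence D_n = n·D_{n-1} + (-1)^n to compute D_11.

D_11 = 11·1334961 - 1 = 14684570.

14684570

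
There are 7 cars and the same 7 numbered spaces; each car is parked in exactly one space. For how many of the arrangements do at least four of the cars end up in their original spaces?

92

Sum C(7,i)·!(7-i) for i = 4..7:
  i=4: C(7,4)·!3 = 35·2 = 70
  i=5: C(7,5)·!2 = 21·1 = 21
  i=6: C(7,6)·!1 = 7·0 = 0
  i=7: C(7,7)·!0 = 1·1 = 1
Total = 92.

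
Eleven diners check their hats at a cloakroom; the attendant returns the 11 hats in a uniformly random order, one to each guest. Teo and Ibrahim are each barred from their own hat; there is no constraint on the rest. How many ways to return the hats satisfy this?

33022080

Let A_j be the event that the j-th constrained one is fixed. By inclusion-exclusion over the 2 events:
Σ_{j=0}^{2} (-1)^j C(2,j)(11-j)!
= C(2,0)·11! - C(2,1)·10! + C(2,2)·9!
= 39916800 - 7257600 + 362880
= 33022080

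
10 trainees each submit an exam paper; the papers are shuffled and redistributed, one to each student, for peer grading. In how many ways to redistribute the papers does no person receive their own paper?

By inclusion-exclusion, !10 = Σ (-1)^k · 10!/k! for k=0..10
= 10! - 10!/1! + 10!/2! - 10!/3! + 10!/4! - 10!/5! + 10!/6! - 10!/7! + 10!/8! - 10!/9! + 10!/10!
= 3628800 - 3628800 + 1814400 - 604800 + 151200 - 30240 + 5040 - 720 + 90 - 10 + 1
= 1334961

1334961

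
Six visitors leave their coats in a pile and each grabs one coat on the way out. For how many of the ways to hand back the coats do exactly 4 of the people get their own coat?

15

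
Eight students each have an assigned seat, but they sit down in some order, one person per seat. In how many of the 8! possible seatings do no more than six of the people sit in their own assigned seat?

40319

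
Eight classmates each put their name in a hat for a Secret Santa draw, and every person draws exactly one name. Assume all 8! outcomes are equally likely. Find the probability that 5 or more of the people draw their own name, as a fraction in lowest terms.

47/13440

Favorable outcomes: Σ_{i≥5} C(8,i)·!(8-i) = 56·2 + 28·1 + 8·0 + 1·1 = 141.
Total outcomes: 8! = 40320.
Probability = 141/40320 = 47/13440.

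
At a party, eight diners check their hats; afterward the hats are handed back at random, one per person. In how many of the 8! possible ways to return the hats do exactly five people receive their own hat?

112

Choose which 5 of the 8 are fixed: C(8,5) = 56.
The remaining 3 must be deranged: !3 = 2.
Total: 56 × 2 = 112.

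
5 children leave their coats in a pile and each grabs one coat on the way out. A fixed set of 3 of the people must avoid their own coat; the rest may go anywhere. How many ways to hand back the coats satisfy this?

64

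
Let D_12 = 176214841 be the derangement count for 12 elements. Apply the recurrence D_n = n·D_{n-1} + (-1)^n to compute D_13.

2290792932

D_13 = 13·176214841 - 1 = 2290792932.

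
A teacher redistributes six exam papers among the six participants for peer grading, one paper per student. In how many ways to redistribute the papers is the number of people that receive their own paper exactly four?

15

Choose which 4 of the 6 are fixed: C(6,4) = 15.
The remaining 2 must be deranged: !2 = 1.
Total: 15 × 1 = 15.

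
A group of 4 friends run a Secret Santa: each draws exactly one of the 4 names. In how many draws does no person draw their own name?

9

The subfactorial !4 = [4!/e] (nearest integer).
4! = 24, and 24/e ≈ 8.83, so !4 = 9.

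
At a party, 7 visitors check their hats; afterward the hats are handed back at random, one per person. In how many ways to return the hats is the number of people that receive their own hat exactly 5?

Choose which 5 of the 7 are fixed: C(7,5) = 21.
The other 2 form a derangement: !2 = 1.
Total: 21 × 1 = 21.

21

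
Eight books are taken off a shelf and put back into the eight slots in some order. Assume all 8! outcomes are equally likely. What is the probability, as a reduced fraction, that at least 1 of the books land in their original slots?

3641/5760

Favorable outcomes: Σ_{i≥1} C(8,i)·!(8-i) = 8·1854 + 28·265 + 56·44 + 70·9 + 56·2 + 28·1 + 8·0 + 1·1 = 25487.
Total outcomes: 8! = 40320.
Probability = 25487/40320 = 3641/5760.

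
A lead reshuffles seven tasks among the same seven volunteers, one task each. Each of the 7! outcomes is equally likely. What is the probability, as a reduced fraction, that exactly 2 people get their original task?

Favorable outcomes: C(7,2)·!5 = 21·44 = 924.
Total outcomes: 7! = 5040.
Probability = 924/5040 = 11/60.

11/60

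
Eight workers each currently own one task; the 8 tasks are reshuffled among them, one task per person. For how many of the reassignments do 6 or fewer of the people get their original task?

Sum C(8,i)·!(8-i) for i = 0..6:
  i=0: C(8,0)·!8 = 1·14833 = 14833
  i=1: C(8,1)·!7 = 8·1854 = 14832
  i=2: C(8,2)·!6 = 28·265 = 7420
  i=3: C(8,3)·!5 = 56·44 = 2464
  i=4: C(8,4)·!4 = 70·9 = 630
  i=5: C(8,5)·!3 = 56·2 = 112
  i=6: C(8,6)·!2 = 28·1 = 28
Total = 40319.

40319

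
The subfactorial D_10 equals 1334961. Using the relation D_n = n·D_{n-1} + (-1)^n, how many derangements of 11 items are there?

14684570

D_11 = 11·1334961 - 1 = 14684570.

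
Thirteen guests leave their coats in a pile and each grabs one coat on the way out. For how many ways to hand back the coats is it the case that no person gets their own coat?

!13 = 13! · Σ_{k=0}^{13} (-1)^k/k!
= 13! - 13!/1! + 13!/2! - 13!/3! + 13!/4! - 13!/5! + 13!/6! - 13!/7! + 13!/8! - 13!/9! + 13!/10! - 13!/11! + 13!/12! - 13!/13!
= 6227020800 - 6227020800 + 3113510400 - 1037836800 + 259459200 - 51891840 + 8648640 - 1235520 + 154440 - 17160 + 1716 - 156 + 13 - 1
= 2290792932

2290792932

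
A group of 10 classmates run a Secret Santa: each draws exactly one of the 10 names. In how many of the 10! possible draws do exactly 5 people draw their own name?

11088

Choose which 5 of the 10 are fixed: C(10,5) = 252.
The remaining 5 must be deranged: !5 = 44.
Total: 252 × 44 = 11088.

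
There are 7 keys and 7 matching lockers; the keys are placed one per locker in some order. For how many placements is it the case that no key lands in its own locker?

!7 is the nearest integer to 7!/e.
7! = 5040, and 5040/e ≈ 1854.11, so !7 = 1854.

1854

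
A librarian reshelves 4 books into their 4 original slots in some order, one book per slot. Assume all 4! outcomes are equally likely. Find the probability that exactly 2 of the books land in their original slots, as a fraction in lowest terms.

Favorable outcomes: C(4,2)·!2 = 6·1 = 6.
Total outcomes: 4! = 24.
Probability = 6/24 = 1/4.

1/4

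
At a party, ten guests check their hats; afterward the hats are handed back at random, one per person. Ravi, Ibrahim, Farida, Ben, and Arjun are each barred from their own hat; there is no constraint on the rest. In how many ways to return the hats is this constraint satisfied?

2170680

Inclusion-exclusion on the 5 forbidden self-matches:
Σ_{j=0}^{5} (-1)^j C(5,j)(10-j)!
= C(5,0)·10! - C(5,1)·9! + C(5,2)·8! - C(5,3)·7! + C(5,4)·6! - C(5,5)·5!
= 3628800 - 1814400 + 403200 - 50400 + 3600 - 120
= 2170680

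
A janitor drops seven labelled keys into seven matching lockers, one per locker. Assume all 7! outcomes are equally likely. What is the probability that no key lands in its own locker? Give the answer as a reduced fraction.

Favorable outcomes: !7 = 1854.
Total outcomes: 7! = 5040.
Probability = 1854/5040 = 103/280.

103/280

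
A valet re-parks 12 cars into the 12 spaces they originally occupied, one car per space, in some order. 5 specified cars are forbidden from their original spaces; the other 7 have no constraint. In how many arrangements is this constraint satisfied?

Let A_j be the event that the j-th constrained one is fixed. By inclusion-exclusion over the 5 events:
Σ_{j=0}^{5} (-1)^j C(5,j)(12-j)!
= C(5,0)·12! - C(5,1)·11! + C(5,2)·10! - C(5,3)·9! + C(5,4)·8! - C(5,5)·7!
= 479001600 - 199584000 + 36288000 - 3628800 + 201600 - 5040
= 312273360

312273360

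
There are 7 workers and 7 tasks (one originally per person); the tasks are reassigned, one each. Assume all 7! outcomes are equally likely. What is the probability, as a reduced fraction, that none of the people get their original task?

103/280

Favorable outcomes: !7 = 1854.
Total outcomes: 7! = 5040.
Probability = 1854/5040 = 103/280.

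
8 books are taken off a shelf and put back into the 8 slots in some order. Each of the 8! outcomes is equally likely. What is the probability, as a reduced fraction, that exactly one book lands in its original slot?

103/280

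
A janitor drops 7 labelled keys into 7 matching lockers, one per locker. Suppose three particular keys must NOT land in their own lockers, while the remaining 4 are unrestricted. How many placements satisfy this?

Let A_j be the event that the j-th constrained one is fixed. By inclusion-exclusion over the 3 events:
Σ_{j=0}^{3} (-1)^j C(3,j)(7-j)!
= C(3,0)·7! - C(3,1)·6! + C(3,2)·5! - C(3,3)·4!
= 5040 - 2160 + 360 - 24
= 3216

3216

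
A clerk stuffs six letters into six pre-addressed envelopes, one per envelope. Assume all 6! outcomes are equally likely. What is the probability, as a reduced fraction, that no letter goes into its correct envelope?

53/144

Favorable outcomes: !6 = 265.
Total outcomes: 6! = 720.
Probability = 265/720 = 53/144.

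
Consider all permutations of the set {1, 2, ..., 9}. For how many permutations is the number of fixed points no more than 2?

333737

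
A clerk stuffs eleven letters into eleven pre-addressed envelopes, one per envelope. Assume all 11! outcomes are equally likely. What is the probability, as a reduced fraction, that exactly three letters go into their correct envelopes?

Favorable outcomes: C(11,3)·!8 = 165·14833 = 2447445.
Total outcomes: 11! = 39916800.
Probability = 2447445/39916800 = 2119/34560.

2119/34560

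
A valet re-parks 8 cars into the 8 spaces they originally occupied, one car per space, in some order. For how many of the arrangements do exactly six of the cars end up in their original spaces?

28

Choose which 6 of the 8 are fixed: C(8,6) = 28.
The remaining 2 must be deranged: !2 = 1.
Total: 28 × 1 = 28.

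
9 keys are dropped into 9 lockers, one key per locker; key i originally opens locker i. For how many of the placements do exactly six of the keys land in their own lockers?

168

Pick the 6 fixed positions: C(9,6) = 84 ways.
The remaining 3 must be deranged: !3 = 2.
Total: 84 × 2 = 168.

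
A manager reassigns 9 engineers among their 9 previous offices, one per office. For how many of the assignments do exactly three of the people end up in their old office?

Pick the 3 fixed positions: C(9,3) = 84 ways.
The remaining 6 must be deranged: !6 = 265.
Total: 84 × 265 = 22260.

22260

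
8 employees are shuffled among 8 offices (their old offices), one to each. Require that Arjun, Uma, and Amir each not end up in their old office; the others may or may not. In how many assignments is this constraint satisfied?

27240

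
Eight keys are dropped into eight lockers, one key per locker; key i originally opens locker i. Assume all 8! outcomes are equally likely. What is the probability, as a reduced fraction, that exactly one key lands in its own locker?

Favorable outcomes: C(8,1)·!7 = 8·1854 = 14832.
Total outcomes: 8! = 40320.
Probability = 14832/40320 = 103/280.

103/280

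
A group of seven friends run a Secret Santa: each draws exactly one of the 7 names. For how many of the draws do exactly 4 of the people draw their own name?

Pick the 4 fixed positions: C(7,4) = 35 ways.
The remaining 3 must be deranged: !3 = 2.
Total: 35 × 2 = 70.

70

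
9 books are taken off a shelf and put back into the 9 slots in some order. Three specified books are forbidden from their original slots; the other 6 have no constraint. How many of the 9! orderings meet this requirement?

256320

Let A_j be the event that the j-th constrained one is fixed. By inclusion-exclusion over the 3 events:
Σ_{j=0}^{3} (-1)^j C(3,j)(9-j)!
= C(3,0)·9! - C(3,1)·8! + C(3,2)·7! - C(3,3)·6!
= 362880 - 120960 + 15120 - 720
= 256320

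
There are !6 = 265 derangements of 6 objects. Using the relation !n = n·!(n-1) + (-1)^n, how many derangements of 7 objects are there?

1854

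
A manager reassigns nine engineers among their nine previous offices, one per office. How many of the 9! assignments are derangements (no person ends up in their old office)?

!9 is the nearest integer to 9!/e.
9! = 362880, and 362880/e ≈ 133496.09, so !9 = 133496.

133496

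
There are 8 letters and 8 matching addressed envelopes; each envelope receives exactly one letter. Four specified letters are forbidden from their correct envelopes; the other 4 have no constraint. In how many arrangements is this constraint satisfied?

Let A_j be the event that the j-th constrained one is fixed. By inclusion-exclusion over the 4 events:
Σ_{j=0}^{4} (-1)^j C(4,j)(8-j)!
= C(4,0)·8! - C(4,1)·7! + C(4,2)·6! - C(4,3)·5! + C(4,4)·4!
= 40320 - 20160 + 4320 - 480 + 24
= 24024

24024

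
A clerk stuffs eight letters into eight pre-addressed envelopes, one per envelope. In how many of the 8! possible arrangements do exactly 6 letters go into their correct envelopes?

28

Pick the 6 fixed positions: C(8,6) = 28 ways.
The other 2 form a derangement: !2 = 1.
Total: 28 × 1 = 28.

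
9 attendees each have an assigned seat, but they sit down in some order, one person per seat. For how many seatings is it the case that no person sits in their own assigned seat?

Recurrence: !9 = 8·(!8 + !7).
!9 = 8·(14833 + 1854) = 8·16687 = 133496

133496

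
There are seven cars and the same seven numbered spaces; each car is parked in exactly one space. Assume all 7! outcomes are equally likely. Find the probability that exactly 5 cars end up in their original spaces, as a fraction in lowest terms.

1/240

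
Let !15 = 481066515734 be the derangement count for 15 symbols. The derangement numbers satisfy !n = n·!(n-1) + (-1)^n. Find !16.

7697064251745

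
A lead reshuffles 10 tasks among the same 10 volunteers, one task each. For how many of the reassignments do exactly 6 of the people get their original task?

Choose which 6 of the 10 are fixed: C(10,6) = 210.
The other 4 form a derangement: !4 = 9.
Total: 210 × 9 = 1890.

1890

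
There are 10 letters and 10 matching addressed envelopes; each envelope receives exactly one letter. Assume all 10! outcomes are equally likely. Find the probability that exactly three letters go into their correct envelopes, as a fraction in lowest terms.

Favorable outcomes: C(10,3)·!7 = 120·1854 = 222480.
Total outcomes: 10! = 3628800.
Probability = 222480/3628800 = 103/1680.

103/1680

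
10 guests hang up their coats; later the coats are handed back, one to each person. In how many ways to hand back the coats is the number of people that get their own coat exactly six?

1890

Pick the 6 fixed positions: C(10,6) = 210 ways.
The remaining 4 must be deranged: !4 = 9.
Total: 210 × 9 = 1890.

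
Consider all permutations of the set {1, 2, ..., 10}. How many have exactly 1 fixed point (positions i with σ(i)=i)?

1334960

Choose which one of the 10 is fixed: C(10,1) = 10.
The remaining 9 must be deranged: !9 = 133496.
Total: 10 × 133496 = 1334960.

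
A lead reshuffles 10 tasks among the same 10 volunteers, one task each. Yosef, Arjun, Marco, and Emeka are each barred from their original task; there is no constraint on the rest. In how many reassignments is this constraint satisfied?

2399760

Let A_j be the event that the j-th constrained one is fixed. By inclusion-exclusion over the 4 events:
Σ_{j=0}^{4} (-1)^j C(4,j)(10-j)!
= C(4,0)·10! - C(4,1)·9! + C(4,2)·8! - C(4,3)·7! + C(4,4)·6!
= 3628800 - 1451520 + 241920 - 20160 + 720
= 2399760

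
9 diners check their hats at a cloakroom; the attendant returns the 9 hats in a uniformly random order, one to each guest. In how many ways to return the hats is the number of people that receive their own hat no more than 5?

362675

Sum C(9,i)·!(9-i) for i = 0..5:
  i=0: C(9,0)·!9 = 1·133496 = 133496
  i=1: C(9,1)·!8 = 9·14833 = 133497
  i=2: C(9,2)·!7 = 36·1854 = 66744
  i=3: C(9,3)·!6 = 84·265 = 22260
  i=4: C(9,4)·!5 = 126·44 = 5544
  i=5: C(9,5)·!4 = 126·9 = 1134
Total = 362675.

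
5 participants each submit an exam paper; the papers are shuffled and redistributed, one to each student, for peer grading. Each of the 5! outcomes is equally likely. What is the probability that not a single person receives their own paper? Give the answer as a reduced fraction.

Favorable outcomes: !5 = 44.
Total outcomes: 5! = 120.
Probability = 44/120 = 11/30.

11/30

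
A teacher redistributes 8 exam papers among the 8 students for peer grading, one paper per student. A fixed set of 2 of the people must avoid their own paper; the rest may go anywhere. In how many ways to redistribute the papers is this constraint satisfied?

Let A_j be the event that the j-th constrained one is fixed. By inclusion-exclusion over the 2 events:
Σ_{j=0}^{2} (-1)^j C(2,j)(8-j)!
= C(2,0)·8! - C(2,1)·7! + C(2,2)·6!
= 40320 - 10080 + 720
= 30960

30960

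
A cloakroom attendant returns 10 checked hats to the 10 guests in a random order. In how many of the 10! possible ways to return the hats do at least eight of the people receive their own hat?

# with exactly i fixed is C(10,i)·!(10-i); sum over i=8..10:
  i=8: C(10,8)·!2 = 45·1 = 45
  i=9: C(10,9)·!1 = 10·0 = 0
  i=10: C(10,10)·!0 = 1·1 = 1
Total = 46.

46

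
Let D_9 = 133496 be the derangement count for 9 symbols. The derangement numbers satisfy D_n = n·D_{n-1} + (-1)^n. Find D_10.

D_10 = 10·133496 + 1 = 1334961.

1334961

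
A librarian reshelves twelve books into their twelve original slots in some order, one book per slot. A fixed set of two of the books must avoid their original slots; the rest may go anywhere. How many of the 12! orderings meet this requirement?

402796800

Inclusion-exclusion on the 2 forbidden self-matches:
Σ_{j=0}^{2} (-1)^j C(2,j)(12-j)!
= C(2,0)·12! - C(2,1)·11! + C(2,2)·10!
= 479001600 - 79833600 + 3628800
= 402796800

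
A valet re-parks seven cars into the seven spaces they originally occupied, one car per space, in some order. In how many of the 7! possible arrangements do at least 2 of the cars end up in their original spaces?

# with exactly i fixed is C(7,i)·!(7-i); sum over i=2..7:
  i=2: C(7,2)·!5 = 21·44 = 924
  i=3: C(7,3)·!4 = 35·9 = 315
  i=4: C(7,4)·!3 = 35·2 = 70
  i=5: C(7,5)·!2 = 21·1 = 21
  i=6: C(7,6)·!1 = 7·0 = 0
  i=7: C(7,7)·!0 = 1·1 = 1
Total = 1331.

1331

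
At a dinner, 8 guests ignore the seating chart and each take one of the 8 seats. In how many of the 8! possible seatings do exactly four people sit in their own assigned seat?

Choose which 4 of the 8 are fixed: C(8,4) = 70.
The other 4 form a derangement: !4 = 9.
Total: 70 × 9 = 630.

630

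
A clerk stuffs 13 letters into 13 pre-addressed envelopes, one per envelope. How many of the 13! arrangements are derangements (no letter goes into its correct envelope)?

!13 = 13! · Σ_{k=0}^{13} (-1)^k/k!
= 13! - 13!/1! + 13!/2! - 13!/3! + 13!/4! - 13!/5! + 13!/6! - 13!/7! + 13!/8! - 13!/9! + 13!/10! - 13!/11! + 13!/12! - 13!/13!
= 6227020800 - 6227020800 + 3113510400 - 1037836800 + 259459200 - 51891840 + 8648640 - 1235520 + 154440 - 17160 + 1716 - 156 + 13 - 1
= 2290792932

2290792932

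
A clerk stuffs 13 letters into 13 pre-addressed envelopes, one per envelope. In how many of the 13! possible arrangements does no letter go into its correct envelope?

!13 = 13! · Σ_{k=0}^{13} (-1)^k/k!
= 13! - 13!/1! + 13!/2! - 13!/3! + 13!/4! - 13!/5! + 13!/6! - 13!/7! + 13!/8! - 13!/9! + 13!/10! - 13!/11! + 13!/12! - 13!/13!
= 6227020800 - 6227020800 + 3113510400 - 1037836800 + 259459200 - 51891840 + 8648640 - 1235520 + 154440 - 17160 + 1716 - 156 + 13 - 1
= 2290792932

2290792932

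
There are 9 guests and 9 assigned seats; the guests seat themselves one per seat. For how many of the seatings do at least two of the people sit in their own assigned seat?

95887

Sum C(9,i)·!(9-i) for i = 2..9:
  i=2: C(9,2)·!7 = 36·1854 = 66744
  i=3: C(9,3)·!6 = 84·265 = 22260
  i=4: C(9,4)·!5 = 126·44 = 5544
  i=5: C(9,5)·!4 = 126·9 = 1134
  i=6: C(9,6)·!3 = 84·2 = 168
  i=7: C(9,7)·!2 = 36·1 = 36
  i=8: C(9,8)·!1 = 9·0 = 0
  i=9: C(9,9)·!0 = 1·1 = 1
Total = 95887.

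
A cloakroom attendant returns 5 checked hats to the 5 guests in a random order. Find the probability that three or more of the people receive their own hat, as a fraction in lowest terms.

11/120

Favorable outcomes: Σ_{i≥3} C(5,i)·!(5-i) = 10·1 + 5·0 + 1·1 = 11.
Total outcomes: 5! = 120.
Probability = 11/120 = 11/120.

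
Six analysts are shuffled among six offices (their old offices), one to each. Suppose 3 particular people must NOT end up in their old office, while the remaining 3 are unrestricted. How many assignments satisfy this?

426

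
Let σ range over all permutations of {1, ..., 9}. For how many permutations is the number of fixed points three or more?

29143

# with exactly i fixed is C(9,i)·!(9-i); sum over i=3..9:
  i=3: C(9,3)·!6 = 84·265 = 22260
  i=4: C(9,4)·!5 = 126·44 = 5544
  i=5: C(9,5)·!4 = 126·9 = 1134
  i=6: C(9,6)·!3 = 84·2 = 168
  i=7: C(9,7)·!2 = 36·1 = 36
  i=8: C(9,8)·!1 = 9·0 = 0
  i=9: C(9,9)·!0 = 1·1 = 1
Total = 29143.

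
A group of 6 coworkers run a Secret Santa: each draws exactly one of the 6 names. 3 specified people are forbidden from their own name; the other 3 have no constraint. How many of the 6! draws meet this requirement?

Let A_j be the event that the j-th constrained one is fixed. By inclusion-exclusion over the 3 events:
Σ_{j=0}^{3} (-1)^j C(3,j)(6-j)!
= C(3,0)·6! - C(3,1)·5! + C(3,2)·4! - C(3,3)·3!
= 720 - 360 + 72 - 6
= 426

426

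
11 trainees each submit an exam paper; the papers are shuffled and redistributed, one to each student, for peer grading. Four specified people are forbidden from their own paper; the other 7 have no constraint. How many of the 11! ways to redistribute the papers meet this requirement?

Inclusion-exclusion on the 4 forbidden self-matches:
Σ_{j=0}^{4} (-1)^j C(4,j)(11-j)!
= C(4,0)·11! - C(4,1)·10! + C(4,2)·9! - C(4,3)·8! + C(4,4)·7!
= 39916800 - 14515200 + 2177280 - 161280 + 5040
= 27422640

27422640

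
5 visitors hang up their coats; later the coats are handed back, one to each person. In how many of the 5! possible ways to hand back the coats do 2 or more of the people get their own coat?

31

Sum C(5,i)·!(5-i) for i = 2..5:
  i=2: C(5,2)·!3 = 10·2 = 20
  i=3: C(5,3)·!2 = 10·1 = 10
  i=4: C(5,4)·!1 = 5·0 = 0
  i=5: C(5,5)·!0 = 1·1 = 1
Total = 31.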